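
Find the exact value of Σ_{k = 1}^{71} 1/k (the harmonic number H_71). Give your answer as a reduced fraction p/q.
H_71 = 3028810706851429109067025637383/624893729741902836283505236800

Direct summation: H_71 = 1 + 1/2 + ... + 1/71. The least common denominator is lcm(1, ..., 71) = 5624043567677125526551547131200; over this denominator the numerator is 5624043567677125526551547131200 + 2812021783838562763275773565600 + 1874681189225708508850515710400 + 1406010891919281381637886782800 + 1124808713535425105310309426240 + 937340594612854254425257855200 + 803434795382446503793078161600 + 703005445959640690818943391400 + 624893729741902836283505236800 + 562404356767712552655154713120 + 511276687970647775141049739200 + 468670297306427127212628927600 + 432618735975163502042426702400 + 401717397691223251896539080800 + 374936237845141701770103142080 + 351502722979820345409471695700 + 330826092216301501561855713600 + 312446864870951418141752618400 + 296002293035638185607976164800 + 281202178383856276327577356560 + 267811598460815501264359387200 + 255638343985323887570524869600 + 244523633377266327241371614400 + 234335148653213563606314463800 + 224961742707085021062061885248 + 216309367987581751021213351200 + 208297909913967612094501745600 + 200858698845611625948269540400 + 193932536816452604363846452800 + 187468118922570850885051571040 + 181420760247649210533920875200 + 175751361489910172704735847850 + 170425562656882591713683246400 + 165413046108150750780927856800 + 160686959076489300758615632320 + 156223432435475709070876309200 + 152001177504787176393285057600 + 148001146517819092803988082400 + 144206245325054500680808900800 + 140601089191928138163788678280 + 137171794333588427476867003200 + 133905799230407750632179693600 + 130791710876212221547710398400 + 127819171992661943785262434800 + 124978745948380567256701047360 + 122261816688633163620685807200 + 119660501439938840990458449600 + 117167574326606781803157231900 + 114776399340349500541868308800 + 112480871353542510531030942624 + 110275364072100500520618571200 + 108154683993790875510606675600 + 106114029578813689180217870400 + 104148954956983806047250872800 + 102255337594129555028209947840 + 100429349422805812974134770200 + 98667431011879395202658721600 + 96966268408226302181923226400 + 95322772333510602144941476800 + 93734059461285425442525785520 + 92197435535690582402484379200 + 90710380123824605266960437600 + 89270532820271833754786462400 + 87875680744955086352367923925 + 86523747195032700408485340480 + 85212781328441295856841623200 + 83940948771300380993306673600 + 82706523054075375390463928400 + 81507877792422109080457204800 + 80343479538244650379307816160 + 79211881234889091923261227200 = 27259296361662861981603230736447, so H_71 = 27259296361662861981603230736447/5624043567677125526551547131200; reducing by gcd(27259296361662861981603230736447, 5624043567677125526551547131200) = 9 gives 3028810706851429109067025637383/624893729741902836283505236800 ≈ 4.84692. (The PNT-adjacent estimate ln(71) + γ ≈ 4.83990 matches within O(1/n).)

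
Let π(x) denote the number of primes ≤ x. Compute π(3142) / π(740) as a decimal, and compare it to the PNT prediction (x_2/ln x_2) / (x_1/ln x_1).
π(3142)/π(740) = 446/131 ≈ 3.4046;  PNT prediction ≈ 3.4835.

π(740) = 131 and π(3142) = 446, so π(3142)/π(740) ≈ 3.4046. The PNT-predicted ratio is (3142/ln(3142)) / (740/ln(740)) ≈ 3.4835. The two agree to within a few percent, as expected.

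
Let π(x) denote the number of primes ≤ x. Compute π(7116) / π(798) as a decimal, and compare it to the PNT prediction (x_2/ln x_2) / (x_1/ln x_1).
π(7116)/π(798) = 911/139 ≈ 6.5540;  PNT prediction ≈ 6.7177.

π(798) = 139 and π(7116) = 911, so π(7116)/π(798) ≈ 6.5540. The PNT-predicted ratio is (7116/ln(7116)) / (798/ln(798)) ≈ 6.7177. The two agree to within a few percent, as expected.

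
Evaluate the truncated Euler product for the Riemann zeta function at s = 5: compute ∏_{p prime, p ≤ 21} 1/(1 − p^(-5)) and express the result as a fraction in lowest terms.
∏ = 995488417328655275157507375/960036697434231116505428608

The primes p ≤ 21 are [2, 3, 5, 7, 11, 13, 17, 19]. For each prime, (1 − 1/p^5)^(-1) = p^5 / (p^5 − 1). The product is (1 − 1/2^5)^(-1), (1 − 1/3^5)^(-1), (1 − 1/5^5)^(-1), (1 − 1/7^5)^(-1), (1 − 1/11^5)^(-1), (1 − 1/13^5)^(-1), (1 − 1/17^5)^(-1), (1 − 1/19^5)^(-1) = ∏ p^5 / (p^5 − 1) = 995488417328655275157507375/960036697434231116505428608.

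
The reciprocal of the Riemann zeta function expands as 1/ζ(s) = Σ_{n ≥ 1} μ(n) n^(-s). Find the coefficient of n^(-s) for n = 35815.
μ(35815) = 1

Factor n = 35815 = 5 · 13 · 19 · 29. μ(n) = 0 if any exponent ≥ 2 (not squarefree); otherwise μ(n) = (−1)^{ω(n)} where ω(n) is the number of distinct prime factors. Applying: μ(35815) = 1.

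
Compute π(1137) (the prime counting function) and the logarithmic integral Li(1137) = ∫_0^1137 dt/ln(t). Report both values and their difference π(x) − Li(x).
π(1137) = 189;  Li(1137) ≈ 197.26;  π(x) − Li(x) ≈ -8.26.

Direct count of primes ≤ 1137 gives π(1137) = 189. Numerical evaluation of the logarithmic integral gives Li(1137) ≈ 197.26. The difference π(x) − Li(x) ≈ -8.26 is typically negative for small/moderate x (Li(x) overestimates), though Littlewood's theorem shows this sign changes infinitely often.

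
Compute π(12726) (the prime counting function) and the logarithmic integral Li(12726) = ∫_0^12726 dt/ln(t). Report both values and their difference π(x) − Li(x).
π(12726) = 1519;  Li(12726) ≈ 1538.15;  π(x) − Li(x) ≈ -19.15.

Direct count of primes ≤ 12726 gives π(12726) = 1519. Numerical evaluation of the logarithmic integral gives Li(12726) ≈ 1538.15. The difference π(x) − Li(x) ≈ -19.15 is typically negative for small/moderate x (Li(x) overestimates), though Littlewood's theorem shows this sign changes infinitely often.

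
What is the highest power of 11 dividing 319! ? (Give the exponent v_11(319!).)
v_11(319!) = 31

Legendre's formula: v_p(n!) = Σ_{k ≥ 1} ⌊n / p^k⌋. For p = 11, n = 319, the terms are:
  ⌊319/11^1⌋ = ⌊319/11⌋ = 29
  ⌊319/11^2⌋ = ⌊319/121⌋ = 2
(the next term ⌊319/11^3⌋ = 0, terminating the sum). Summing: v_11(319!) = 29 + 2 = 31.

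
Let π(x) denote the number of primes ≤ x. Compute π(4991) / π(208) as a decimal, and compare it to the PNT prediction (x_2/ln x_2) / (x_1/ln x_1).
π(4991)/π(208) = 667/46 ≈ 14.5000;  PNT prediction ≈ 15.0404.

π(208) = 46 and π(4991) = 667, so π(4991)/π(208) ≈ 14.5000. The PNT-predicted ratio is (4991/ln(4991)) / (208/ln(208)) ≈ 15.0404. The two agree to within a few percent, as expected.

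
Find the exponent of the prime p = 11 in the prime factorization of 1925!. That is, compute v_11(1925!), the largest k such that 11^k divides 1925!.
v_11(1925!) = 191

Legendre's formula: v_p(n!) = Σ_{k ≥ 1} ⌊n / p^k⌋. For p = 11, n = 1925, the terms are:
  ⌊1925/11^1⌋ = ⌊1925/11⌋ = 175
  ⌊1925/11^2⌋ = ⌊1925/121⌋ = 15
  ⌊1925/11^3⌋ = ⌊1925/1331⌋ = 1
(the next term ⌊1925/11^4⌋ = 0, terminating the sum). Summing: v_11(1925!) = 175 + 15 + 1 = 191.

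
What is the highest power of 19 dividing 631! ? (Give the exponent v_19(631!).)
v_19(631!) = 34

Legendre's formula: v_p(n!) = Σ_{k ≥ 1} ⌊n / p^k⌋. For p = 19, n = 631, the terms are:
  ⌊631/19^1⌋ = ⌊631/19⌋ = 33
  ⌊631/19^2⌋ = ⌊631/361⌋ = 1
(the next term ⌊631/19^3⌋ = 0, terminating the sum). Summing: v_19(631!) = 33 + 1 = 34.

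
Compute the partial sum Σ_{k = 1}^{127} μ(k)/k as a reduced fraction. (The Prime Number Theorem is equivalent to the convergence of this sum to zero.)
Σ μ(k)/k = -228455996623300386843096283835194191857230682/401447693933303618909444119902604513664588524773

Values of μ(k) for 1 ≤ k ≤ 127: μ(1) = 1, μ(2) = -1, μ(3) = -1, μ(5) = -1, μ(6) = 1, μ(7) = -1, μ(10) = 1, μ(11) = -1, μ(13) = -1, μ(14) = 1, μ(15) = 1, μ(17) = -1, μ(19) = -1, μ(21) = 1, μ(22) = 1, μ(23) = -1, μ(26) = 1, μ(29) = -1, μ(30) = -1, μ(31) = -1, μ(33) = 1, μ(34) = 1, μ(35) = 1, μ(37) = -1, μ(38) = 1, μ(39) = 1, μ(41) = -1, μ(42) = -1, μ(43) = -1, μ(46) = 1, μ(47) = -1, μ(51) = 1, μ(53) = -1, μ(55) = 1, μ(57) = 1, μ(58) = 1, μ(59) = -1, μ(61) = -1, μ(62) = 1, μ(65) = 1, μ(66) = -1, μ(67) = -1, μ(69) = 1, μ(70) = -1, μ(71) = -1, μ(73) = -1, μ(74) = 1, μ(77) = 1, μ(78) = -1, μ(79) = -1, μ(82) = 1, μ(83) = -1, μ(85) = 1, μ(86) = 1, μ(87) = 1, μ(89) = -1, μ(91) = 1, μ(93) = 1, μ(94) = 1, μ(95) = 1, μ(97) = -1, μ(101) = -1, μ(102) = -1, μ(103) = -1, μ(105) = -1, μ(106) = 1, μ(107) = -1, μ(109) = -1, μ(110) = -1, μ(111) = 1, μ(113) = -1, μ(114) = -1, μ(115) = 1, μ(118) = 1, μ(119) = 1, μ(122) = 1, μ(123) = 1, μ(127) = -1, with μ = 0 on non-squarefree integers. Summing μ(k)/k for k where μ(k) ≠ 0 gives -228455996623300386843096283835194191857230682/401447693933303618909444119902604513664588524773 ≈ -0.0006. (PNT ⟺ this sum → 0 as n → ∞.)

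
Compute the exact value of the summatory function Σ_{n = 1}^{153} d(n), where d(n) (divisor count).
Σ_{n ≤ 153} d(n) = 796

Compute d(n) for each 1 ≤ n ≤ 153: d(1) = 1, d(2) = 2, d(3) = 2, d(4) = 3, d(5) = 2, d(6) = 4, d(7) = 2, d(8) = 4, d(9) = 3, d(10) = 4, d(11) = 2, d(12) = 6, d(13) = 2, d(14) = 4, d(15) = 4, d(16) = 5, d(17) = 2, d(18) = 6, d(19) = 2, d(20) = 6, d(21) = 4, d(22) = 4, d(23) = 2, d(24) = 8, d(25) = 3, d(26) = 4, d(27) = 4, d(28) = 6, d(29) = 2, d(30) = 8, d(31) = 2, d(32) = 6, d(33) = 4, d(34) = 4, d(35) = 4, d(36) = 9, d(37) = 2, d(38) = 4, d(39) = 4, d(40) = 8, d(41) = 2, d(42) = 8, d(43) = 2, d(44) = 6, d(45) = 6, d(46) = 4, d(47) = 2, d(48) = 10, d(49) = 3, d(50) = 6, d(51) = 4, d(52) = 6, d(53) = 2, d(54) = 8, d(55) = 4, d(56) = 8, d(57) = 4, d(58) = 4, d(59) = 2, d(60) = 12, d(61) = 2, d(62) = 4, d(63) = 6, d(64) = 7, d(65) = 4, d(66) = 8, d(67) = 2, d(68) = 6, d(69) = 4, d(70) = 8, d(71) = 2, d(72) = 12, d(73) = 2, d(74) = 4, d(75) = 6, d(76) = 6, d(77) = 4, d(78) = 8, d(79) = 2, d(80) = 10, d(81) = 5, d(82) = 4, d(83) = 2, d(84) = 12, d(85) = 4, d(86) = 4, d(87) = 4, d(88) = 8, d(89) = 2, d(90) = 12, d(91) = 4, d(92) = 6, d(93) = 4, d(94) = 4, d(95) = 4, d(96) = 12, d(97) = 2, d(98) = 6, d(99) = 6, d(100) = 9, d(101) = 2, d(102) = 8, d(103) = 2, d(104) = 8, d(105) = 8, d(106) = 4, d(107) = 2, d(108) = 12, d(109) = 2, d(110) = 8, d(111) = 4, d(112) = 10, d(113) = 2, d(114) = 8, d(115) = 4, d(116) = 6, d(117) = 6, d(118) = 4, d(119) = 4, d(120) = 16, d(121) = 3, d(122) = 4, d(123) = 4, d(124) = 6, d(125) = 4, d(126) = 12, d(127) = 2, d(128) = 8, d(129) = 4, d(130) = 8, d(131) = 2, d(132) = 12, d(133) = 4, d(134) = 4, d(135) = 8, d(136) = 8, d(137) = 2, d(138) = 8, d(139) = 2, d(140) = 12, d(141) = 4, d(142) = 4, d(143) = 4, d(144) = 15, d(145) = 4, d(146) = 4, d(147) = 6, d(148) = 6, d(149) = 2, d(150) = 12, d(151) = 2, d(152) = 8, d(153) = 6. Summing all 153 values: 796. (Dirichlet's divisor formula: Σ_{n ≤ x} d(n) = x ln(x) + (2γ − 1) x + O(√x). For x = 153, the asymptotic estimate is ≈ 793.28.)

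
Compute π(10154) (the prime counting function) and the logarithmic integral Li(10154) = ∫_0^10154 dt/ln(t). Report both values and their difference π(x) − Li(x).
π(10154) = 1246;  Li(10154) ≈ 1262.84;  π(x) − Li(x) ≈ -16.84.

Direct count of primes ≤ 10154 gives π(10154) = 1246. Numerical evaluation of the logarithmic integral gives Li(10154) ≈ 1262.84. The difference π(x) − Li(x) ≈ -16.84 is typically negative for small/moderate x (Li(x) overestimates), though Littlewood's theorem shows this sign changes infinitely often.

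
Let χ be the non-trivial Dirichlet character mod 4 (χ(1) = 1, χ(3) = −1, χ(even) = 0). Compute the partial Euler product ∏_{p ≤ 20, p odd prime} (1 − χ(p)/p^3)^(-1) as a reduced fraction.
∏ = 2463517706231725/2542314678779904

The odd primes p ≤ 20 are [3, 5, 7, 11, 13, 17, 19]. For each, χ(p) = 1 if p ≡ 1 mod 4, χ(p) = −1 if p ≡ 3 mod 4. Taking (1 − χ(p)/p^3)^(-1) = p^3/(p^3 − χ(p)): (1 − (-1)/3^3)^(-1) · (1 − (1)/5^3)^(-1) · (1 − (-1)/7^3)^(-1) · (1 − (-1)/11^3)^(-1) · (1 − (1)/13^3)^(-1) · (1 − (1)/17^3)^(-1) · (1 − (-1)/19^3)^(-1) = 2463517706231725/2542314678779904.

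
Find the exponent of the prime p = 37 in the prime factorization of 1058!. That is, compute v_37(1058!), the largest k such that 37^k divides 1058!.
v_37(1058!) = 28

Legendre's formula: v_p(n!) = Σ_{k ≥ 1} ⌊n / p^k⌋. For p = 37, n = 1058, the terms are:
  ⌊1058/37^1⌋ = ⌊1058/37⌋ = 28
(the next term ⌊1058/37^2⌋ = 0, terminating the sum). Summing: v_37(1058!) = 28 = 28.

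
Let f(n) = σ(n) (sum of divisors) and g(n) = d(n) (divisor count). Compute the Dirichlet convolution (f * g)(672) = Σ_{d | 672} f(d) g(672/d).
(σ * d)(672) = 13140

Divisors of 672: [1, 2, 3, 4, 6, 7, 8, 12, 14, 16, 21, 24, 28, 32, 42, 48, 56, 84, 96, 112, 168, 224, 336, 672]. For each d | 672:
  d = 1: σ(1) · d(672/1) = 1 · 24 = 24
  d = 2: σ(2) · d(672/2) = 3 · 20 = 60
  d = 3: σ(3) · d(672/3) = 4 · 12 = 48
  d = 4: σ(4) · d(672/4) = 7 · 16 = 112
  d = 6: σ(6) · d(672/6) = 12 · 10 = 120
  d = 7: σ(7) · d(672/7) = 8 · 12 = 96
  d = 8: σ(8) · d(672/8) = 15 · 12 = 180
  d = 12: σ(12) · d(672/12) = 28 · 8 = 224
  d = 14: σ(14) · d(672/14) = 24 · 10 = 240
  d = 16: σ(16) · d(672/16) = 31 · 8 = 248
  d = 21: σ(21) · d(672/21) = 32 · 6 = 192
  d = 24: σ(24) · d(672/24) = 60 · 6 = 360
  d = 28: σ(28) · d(672/28) = 56 · 8 = 448
  d = 32: σ(32) · d(672/32) = 63 · 4 = 252
  d = 42: σ(42) · d(672/42) = 96 · 5 = 480
  d = 48: σ(48) · d(672/48) = 124 · 4 = 496
  d = 56: σ(56) · d(672/56) = 120 · 6 = 720
  d = 84: σ(84) · d(672/84) = 224 · 4 = 896
  d = 96: σ(96) · d(672/96) = 252 · 2 = 504
  d = 112: σ(112) · d(672/112) = 248 · 4 = 992
  d = 168: σ(168) · d(672/168) = 480 · 3 = 1440
  d = 224: σ(224) · d(672/224) = 504 · 2 = 1008
  d = 336: σ(336) · d(672/336) = 992 · 2 = 1984
  d = 672: σ(672) · d(672/672) = 2016 · 1 = 2016
Summing: (σ * d)(672) = 24 + 60 + 48 + 112 + 120 + 96 + 180 + 224 + 240 + 248 + 192 + 360 + 448 + 252 + 480 + 496 + 720 + 896 + 504 + 992 + 1440 + 1008 + 1984 + 2016 = 13140.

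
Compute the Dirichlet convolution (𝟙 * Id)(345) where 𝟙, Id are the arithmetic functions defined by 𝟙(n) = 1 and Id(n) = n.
(𝟙 * Id)(345) = 576

Divisors of 345: [1, 3, 5, 15, 23, 69, 115, 345]. For each d | 345:
  d = 1: 𝟙(1) · Id(345/1) = 1 · 345 = 345
  d = 3: 𝟙(3) · Id(345/3) = 1 · 115 = 115
  d = 5: 𝟙(5) · Id(345/5) = 1 · 69 = 69
  d = 15: 𝟙(15) · Id(345/15) = 1 · 23 = 23
  d = 23: 𝟙(23) · Id(345/23) = 1 · 15 = 15
  d = 69: 𝟙(69) · Id(345/69) = 1 · 5 = 5
  d = 115: 𝟙(115) · Id(345/115) = 1 · 3 = 3
  d = 345: 𝟙(345) · Id(345/345) = 1 · 1 = 1
Summing: (𝟙 * Id)(345) = 345 + 115 + 69 + 23 + 15 + 5 + 3 + 1 = 576.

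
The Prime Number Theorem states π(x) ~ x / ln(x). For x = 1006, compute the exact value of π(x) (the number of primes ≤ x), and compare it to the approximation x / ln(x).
π(1006) = 168;  x/ln(x) ≈ 145.51;  relative error ≈ 13.39%.

Directly count primes up to 1006: π(1006) = 168. The PNT approximation gives 1006/ln(1006) ≈ 1006/6.91374 ≈ 145.51. Relative error (π(x) − x/ln(x)) / π(x) ≈ 13.39%; the approximation is known to undercount slightly (Li(x) is a better estimate).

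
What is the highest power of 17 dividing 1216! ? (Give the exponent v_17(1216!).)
v_17(1216!) = 75

Legendre's formula: v_p(n!) = Σ_{k ≥ 1} ⌊n / p^k⌋. For p = 17, n = 1216, the terms are:
  ⌊1216/17^1⌋ = ⌊1216/17⌋ = 71
  ⌊1216/17^2⌋ = ⌊1216/289⌋ = 4
(the next term ⌊1216/17^3⌋ = 0, terminating the sum). Summing: v_17(1216!) = 71 + 4 = 75.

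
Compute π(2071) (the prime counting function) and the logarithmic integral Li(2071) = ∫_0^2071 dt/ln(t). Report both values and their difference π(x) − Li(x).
π(2071) = 312;  Li(2071) ≈ 324.13;  π(x) − Li(x) ≈ -12.13.

Direct count of primes ≤ 2071 gives π(2071) = 312. Numerical evaluation of the logarithmic integral gives Li(2071) ≈ 324.13. The difference π(x) − Li(x) ≈ -12.13 is typically negative for small/moderate x (Li(x) overestimates), though Littlewood's theorem shows this sign changes infinitely often.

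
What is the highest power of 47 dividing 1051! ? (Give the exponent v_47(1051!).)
v_47(1051!) = 22

Legendre's formula: v_p(n!) = Σ_{k ≥ 1} ⌊n / p^k⌋. For p = 47, n = 1051, the terms are:
  ⌊1051/47^1⌋ = ⌊1051/47⌋ = 22
(the next term ⌊1051/47^2⌋ = 0, terminating the sum). Summing: v_47(1051!) = 22 = 22.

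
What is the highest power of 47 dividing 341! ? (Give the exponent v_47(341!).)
v_47(341!) = 7

Legendre's formula: v_p(n!) = Σ_{k ≥ 1} ⌊n / p^k⌋. For p = 47, n = 341, the terms are:
  ⌊341/47^1⌋ = ⌊341/47⌋ = 7
(the next term ⌊341/47^2⌋ = 0, terminating the sum). Summing: v_47(341!) = 7 = 7.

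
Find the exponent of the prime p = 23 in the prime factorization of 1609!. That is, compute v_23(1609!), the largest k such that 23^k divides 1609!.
v_23(1609!) = 72

Legendre's formula: v_p(n!) = Σ_{k ≥ 1} ⌊n / p^k⌋. For p = 23, n = 1609, the terms are:
  ⌊1609/23^1⌋ = ⌊1609/23⌋ = 69
  ⌊1609/23^2⌋ = ⌊1609/529⌋ = 3
(the next term ⌊1609/23^3⌋ = 0, terminating the sum). Summing: v_23(1609!) = 69 + 3 = 72.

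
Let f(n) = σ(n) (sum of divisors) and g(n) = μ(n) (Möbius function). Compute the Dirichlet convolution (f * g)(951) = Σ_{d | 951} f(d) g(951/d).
(σ * μ)(951) = 951

Divisors of 951: [1, 3, 317, 951]. For each d | 951:
  d = 1: σ(1) · μ(951/1) = 1 · 1 = 1
  d = 3: σ(3) · μ(951/3) = 4 · -1 = -4
  d = 317: σ(317) · μ(951/317) = 318 · -1 = -318
  d = 951: σ(951) · μ(951/951) = 1272 · 1 = 1272
Summing: (σ * μ)(951) = 1 + -4 + -318 + 1272 = 951.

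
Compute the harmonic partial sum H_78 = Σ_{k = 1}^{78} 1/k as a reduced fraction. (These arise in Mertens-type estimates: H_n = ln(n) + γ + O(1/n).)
H_78 = 61462860623241058403302042280303/12441066073952429195098876987200

Direct summation: H_78 = 1 + 1/2 + ... + 1/78. The least common denominator is lcm(1, ..., 78) = 410555180440430163438262940577600; over this denominator the numerator is 410555180440430163438262940577600 + 205277590220215081719131470288800 + 136851726813476721146087646859200 + 102638795110107540859565735144400 + 82111036088086032687652588115520 + 68425863406738360573043823429600 + 58650740062918594776894705796800 + 51319397555053770429782867572200 + 45617242271158907048695882286400 + 41055518044043016343826294057760 + 37323198221857287585296630961600 + 34212931703369180286521911714800 + 31581167726186935649097149275200 + 29325370031459297388447352898400 + 27370345362695344229217529371840 + 25659698777526885214891433786100 + 24150304731790009614015467092800 + 22808621135579453524347941143200 + 21608167391601587549382260030400 + 20527759022021508171913147028880 + 19550246687639531592298235265600 + 18661599110928643792648315480800 + 17850225236540441888620127851200 + 17106465851684590143260955857400 + 16422207217617206537530517623104 + 15790583863093467824548574637600 + 15205747423719635682898627428800 + 14662685015729648694223676449200 + 14157075187601040118560791054400 + 13685172681347672114608764685920 + 13243715498078392368976223889600 + 12829849388763442607445716893050 + 12441066073952429195098876987200 + 12075152365895004807007733546400 + 11730148012583718955378941159360 + 11404310567789726762173970571600 + 11096085957849463876709809204800 + 10804083695800793774691130015200 + 10527055908728978549699049758400 + 10263879511010754085956573514440 + 10013540986351955205811291233600 + 9775123343819765796149117632800 + 9547794893963492172982859083200 + 9330799555464321896324157740400 + 9123448454231781409739176457280 + 8925112618270220944310063925600 + 8735216605115535392303466820800 + 8553232925842295071630477928700 + 8378677151845513539556386542400 + 8211103608808603268765258811552 + 8050101577263336538005155697600 + 7895291931546733912274287318800 + 7746324159253399310155904539200 + 7602873711859817841449313714400 + 7464639644371457517059326192320 + 7331342507864824347111838224600 + 7202722463867195849794086676800 + 7078537593800520059280395527200 + 6958562380346273956580727806400 + 6842586340673836057304382342960 + 6730412794105412515381359681600 + 6621857749039196184488111944800 + 6516748895879843864099411755200 + 6414924694381721303722858446525 + 6316233545237387129819429855040 + 6220533036976214597549438493600 + 6127689260304927812511387172800 + 6037576182947502403503866773200 + 5950075078846813962873375950400 + 5865074006291859477689470579680 + 5782467330146903710398069585600 + 5702155283894863381086985285800 + 5624043567677125526551547131200 + 5548042978924731938354904602400 + 5474069072539068845843505874368 + 5402041847900396887345565007600 + 5331885460265326797899518708800 + 5263527954364489274849524879200 = 2028274400566954927308967395249999, so H_78 = 2028274400566954927308967395249999/410555180440430163438262940577600; reducing by gcd(2028274400566954927308967395249999, 410555180440430163438262940577600) = 33 gives 61462860623241058403302042280303/12441066073952429195098876987200 ≈ 4.94032. (The PNT-adjacent estimate ln(78) + γ ≈ 4.93392 matches within O(1/n).)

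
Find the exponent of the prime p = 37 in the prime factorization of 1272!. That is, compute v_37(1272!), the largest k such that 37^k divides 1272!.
v_37(1272!) = 34

Legendre's formula: v_p(n!) = Σ_{k ≥ 1} ⌊n / p^k⌋. For p = 37, n = 1272, the terms are:
  ⌊1272/37^1⌋ = ⌊1272/37⌋ = 34
(the next term ⌊1272/37^2⌋ = 0, terminating the sum). Summing: v_37(1272!) = 34 = 34.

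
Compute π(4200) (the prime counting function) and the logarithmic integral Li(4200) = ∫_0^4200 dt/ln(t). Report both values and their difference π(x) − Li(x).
π(4200) = 574;  Li(4200) ≈ 589.41;  π(x) − Li(x) ≈ -15.41.

Direct count of primes ≤ 4200 gives π(4200) = 574. Numerical evaluation of the logarithmic integral gives Li(4200) ≈ 589.41. The difference π(x) − Li(x) ≈ -15.41 is typically negative for small/moderate x (Li(x) overestimates), though Littlewood's theorem shows this sign changes infinitely often.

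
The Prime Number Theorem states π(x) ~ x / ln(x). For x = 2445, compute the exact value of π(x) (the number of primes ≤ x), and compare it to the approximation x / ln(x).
π(2445) = 362;  x/ln(x) ≈ 313.39;  relative error ≈ 13.43%.

Directly count primes up to 2445: π(2445) = 362. The PNT approximation gives 2445/ln(2445) ≈ 2445/7.80180 ≈ 313.39. Relative error (π(x) − x/ln(x)) / π(x) ≈ 13.43%; the approximation is known to undercount slightly (Li(x) is a better estimate).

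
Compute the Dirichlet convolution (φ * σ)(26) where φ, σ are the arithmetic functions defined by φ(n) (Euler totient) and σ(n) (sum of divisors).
(φ * σ)(26) = 104

Divisors of 26: [1, 2, 13, 26]. For each d | 26:
  d = 1: φ(1) · σ(26/1) = 1 · 42 = 42
  d = 2: φ(2) · σ(26/2) = 1 · 14 = 14
  d = 13: φ(13) · σ(26/13) = 12 · 3 = 36
  d = 26: φ(26) · σ(26/26) = 12 · 1 = 12
Summing: (φ * σ)(26) = 42 + 14 + 36 + 12 = 104.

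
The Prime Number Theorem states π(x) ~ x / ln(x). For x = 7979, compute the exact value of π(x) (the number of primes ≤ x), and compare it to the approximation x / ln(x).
π(7979) = 1006;  x/ln(x) ≈ 888.08;  relative error ≈ 11.72%.

Directly count primes up to 7979: π(7979) = 1006. The PNT approximation gives 7979/ln(7979) ≈ 7979/8.98457 ≈ 888.08. Relative error (π(x) − x/ln(x)) / π(x) ≈ 11.72%; the approximation is known to undercount slightly (Li(x) is a better estimate).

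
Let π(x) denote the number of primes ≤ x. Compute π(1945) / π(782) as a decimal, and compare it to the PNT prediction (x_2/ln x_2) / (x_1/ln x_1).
π(1945)/π(782) = 295/137 ≈ 2.1533;  PNT prediction ≈ 2.1880.

π(782) = 137 and π(1945) = 295, so π(1945)/π(782) ≈ 2.1533. The PNT-predicted ratio is (1945/ln(1945)) / (782/ln(782)) ≈ 2.1880. The two agree to within a few percent, as expected.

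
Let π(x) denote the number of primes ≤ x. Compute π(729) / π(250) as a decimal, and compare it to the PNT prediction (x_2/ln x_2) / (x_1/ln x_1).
π(729)/π(250) = 129/53 ≈ 2.4340;  PNT prediction ≈ 2.4426.

π(250) = 53 and π(729) = 129, so π(729)/π(250) ≈ 2.4340. The PNT-predicted ratio is (729/ln(729)) / (250/ln(250)) ≈ 2.4426. The two agree to within a few percent, as expected.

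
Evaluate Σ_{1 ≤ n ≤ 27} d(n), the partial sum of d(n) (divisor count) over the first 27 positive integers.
Σ_{n ≤ 27} d(n) = 95

Compute d(n) for each 1 ≤ n ≤ 27: d(1) = 1, d(2) = 2, d(3) = 2, d(4) = 3, d(5) = 2, d(6) = 4, d(7) = 2, d(8) = 4, d(9) = 3, d(10) = 4, d(11) = 2, d(12) = 6, d(13) = 2, d(14) = 4, d(15) = 4, d(16) = 5, d(17) = 2, d(18) = 6, d(19) = 2, d(20) = 6, d(21) = 4, d(22) = 4, d(23) = 2, d(24) = 8, d(25) = 3, d(26) = 4, d(27) = 4. Summing all 27 values: 95. (Dirichlet's divisor formula: Σ_{n ≤ x} d(n) = x ln(x) + (2γ − 1) x + O(√x). For x = 27, the asymptotic estimate is ≈ 93.16.)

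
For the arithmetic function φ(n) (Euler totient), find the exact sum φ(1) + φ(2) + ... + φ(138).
Σ_{n ≤ 138} φ(n) = 5814

Compute φ(n) for each 1 ≤ n ≤ 138: φ(1) = 1, φ(2) = 1, φ(3) = 2, φ(4) = 2, φ(5) = 4, φ(6) = 2, φ(7) = 6, φ(8) = 4, φ(9) = 6, φ(10) = 4, φ(11) = 10, φ(12) = 4, φ(13) = 12, φ(14) = 6, φ(15) = 8, φ(16) = 8, φ(17) = 16, φ(18) = 6, φ(19) = 18, φ(20) = 8, φ(21) = 12, φ(22) = 10, φ(23) = 22, φ(24) = 8, φ(25) = 20, φ(26) = 12, φ(27) = 18, φ(28) = 12, φ(29) = 28, φ(30) = 8, φ(31) = 30, φ(32) = 16, φ(33) = 20, φ(34) = 16, φ(35) = 24, φ(36) = 12, φ(37) = 36, φ(38) = 18, φ(39) = 24, φ(40) = 16, φ(41) = 40, φ(42) = 12, φ(43) = 42, φ(44) = 20, φ(45) = 24, φ(46) = 22, φ(47) = 46, φ(48) = 16, φ(49) = 42, φ(50) = 20, φ(51) = 32, φ(52) = 24, φ(53) = 52, φ(54) = 18, φ(55) = 40, φ(56) = 24, φ(57) = 36, φ(58) = 28, φ(59) = 58, φ(60) = 16, φ(61) = 60, φ(62) = 30, φ(63) = 36, φ(64) = 32, φ(65) = 48, φ(66) = 20, φ(67) = 66, φ(68) = 32, φ(69) = 44, φ(70) = 24, φ(71) = 70, φ(72) = 24, φ(73) = 72, φ(74) = 36, φ(75) = 40, φ(76) = 36, φ(77) = 60, φ(78) = 24, φ(79) = 78, φ(80) = 32, φ(81) = 54, φ(82) = 40, φ(83) = 82, φ(84) = 24, φ(85) = 64, φ(86) = 42, φ(87) = 56, φ(88) = 40, φ(89) = 88, φ(90) = 24, φ(91) = 72, φ(92) = 44, φ(93) = 60, φ(94) = 46, φ(95) = 72, φ(96) = 32, φ(97) = 96, φ(98) = 42, φ(99) = 60, φ(100) = 40, φ(101) = 100, φ(102) = 32, φ(103) = 102, φ(104) = 48, φ(105) = 48, φ(106) = 52, φ(107) = 106, φ(108) = 36, φ(109) = 108, φ(110) = 40, φ(111) = 72, φ(112) = 48, φ(113) = 112, φ(114) = 36, φ(115) = 88, φ(116) = 56, φ(117) = 72, φ(118) = 58, φ(119) = 96, φ(120) = 32, φ(121) = 110, φ(122) = 60, φ(123) = 80, φ(124) = 60, φ(125) = 100, φ(126) = 36, φ(127) = 126, φ(128) = 64, φ(129) = 84, φ(130) = 48, φ(131) = 130, φ(132) = 40, φ(133) = 108, φ(134) = 66, φ(135) = 72, φ(136) = 64, φ(137) = 136, φ(138) = 44. Summing all 138 values: 5814. (Average order: Σ_{n ≤ x} φ(n) ~ (3/π²) x². For x = 138, (3/π²)·138² ≈ 5788.68.)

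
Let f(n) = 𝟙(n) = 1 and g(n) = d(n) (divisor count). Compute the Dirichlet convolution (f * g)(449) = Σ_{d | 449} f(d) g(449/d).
(𝟙 * d)(449) = 3

Divisors of 449: [1, 449]. For each d | 449:
  d = 1: 𝟙(1) · d(449/1) = 1 · 2 = 2
  d = 449: 𝟙(449) · d(449/449) = 1 · 1 = 1
Summing: (𝟙 * d)(449) = 2 + 1 = 3.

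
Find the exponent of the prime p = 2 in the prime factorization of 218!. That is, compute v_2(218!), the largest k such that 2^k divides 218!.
v_2(218!) = 213

Legendre's formula: v_p(n!) = Σ_{k ≥ 1} ⌊n / p^k⌋. For p = 2, n = 218, the terms are:
  ⌊218/2^1⌋ = ⌊218/2⌋ = 109
  ⌊218/2^2⌋ = ⌊218/4⌋ = 54
  ⌊218/2^3⌋ = ⌊218/8⌋ = 27
  ⌊218/2^4⌋ = ⌊218/16⌋ = 13
  ⌊218/2^5⌋ = ⌊218/32⌋ = 6
  ⌊218/2^6⌋ = ⌊218/64⌋ = 3
  ⌊218/2^7⌋ = ⌊218/128⌋ = 1
(the next term ⌊218/2^8⌋ = 0, terminating the sum). Summing: v_2(218!) = 109 + 54 + 27 + 13 + 6 + 3 + 1 = 213.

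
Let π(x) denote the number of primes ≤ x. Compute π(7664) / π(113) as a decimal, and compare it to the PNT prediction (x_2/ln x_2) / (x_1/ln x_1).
π(7664)/π(113) = 971/30 ≈ 32.3667;  PNT prediction ≈ 35.8470.

π(113) = 30 and π(7664) = 971, so π(7664)/π(113) ≈ 32.3667. The PNT-predicted ratio is (7664/ln(7664)) / (113/ln(113)) ≈ 35.8470. The two agree to within a few percent, as expected.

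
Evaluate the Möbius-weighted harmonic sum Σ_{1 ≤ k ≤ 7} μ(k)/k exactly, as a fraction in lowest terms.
Σ μ(k)/k = -1/105

Values of μ(k) for 1 ≤ k ≤ 7: μ(1) = 1, μ(2) = -1, μ(3) = -1, μ(5) = -1, μ(6) = 1, μ(7) = -1, with μ = 0 on non-squarefree integers. Summing μ(k)/k for k where μ(k) ≠ 0 gives -1/105 ≈ -0.0095. (PNT ⟺ this sum → 0 as n → ∞.)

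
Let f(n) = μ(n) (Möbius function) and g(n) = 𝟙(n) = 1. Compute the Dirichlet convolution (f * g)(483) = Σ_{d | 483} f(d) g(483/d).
(μ * 𝟙)(483) = 0

Divisors of 483: [1, 3, 7, 21, 23, 69, 161, 483]. For each d | 483:
  d = 1: μ(1) · 𝟙(483/1) = 1 · 1 = 1
  d = 3: μ(3) · 𝟙(483/3) = -1 · 1 = -1
  d = 7: μ(7) · 𝟙(483/7) = -1 · 1 = -1
  d = 21: μ(21) · 𝟙(483/21) = 1 · 1 = 1
  d = 23: μ(23) · 𝟙(483/23) = -1 · 1 = -1
  d = 69: μ(69) · 𝟙(483/69) = 1 · 1 = 1
  d = 161: μ(161) · 𝟙(483/161) = 1 · 1 = 1
  d = 483: μ(483) · 𝟙(483/483) = -1 · 1 = -1
Summing: (μ * 𝟙)(483) = 1 + -1 + -1 + 1 + -1 + 1 + 1 + -1 = 0.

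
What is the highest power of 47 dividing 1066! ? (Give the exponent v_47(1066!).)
v_47(1066!) = 22

Legendre's formula: v_p(n!) = Σ_{k ≥ 1} ⌊n / p^k⌋. For p = 47, n = 1066, the terms are:
  ⌊1066/47^1⌋ = ⌊1066/47⌋ = 22
(the next term ⌊1066/47^2⌋ = 0, terminating the sum). Summing: v_47(1066!) = 22 = 22.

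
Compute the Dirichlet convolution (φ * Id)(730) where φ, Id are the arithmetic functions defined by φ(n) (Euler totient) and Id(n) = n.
(φ * Id)(730) = 3915

Divisors of 730: [1, 2, 5, 10, 73, 146, 365, 730]. For each d | 730:
  d = 1: φ(1) · Id(730/1) = 1 · 730 = 730
  d = 2: φ(2) · Id(730/2) = 1 · 365 = 365
  d = 5: φ(5) · Id(730/5) = 4 · 146 = 584
  d = 10: φ(10) · Id(730/10) = 4 · 73 = 292
  d = 73: φ(73) · Id(730/73) = 72 · 10 = 720
  d = 146: φ(146) · Id(730/146) = 72 · 5 = 360
  d = 365: φ(365) · Id(730/365) = 288 · 2 = 576
  d = 730: φ(730) · Id(730/730) = 288 · 1 = 288
Summing: (φ * Id)(730) = 730 + 365 + 584 + 292 + 720 + 360 + 576 + 288 = 3915.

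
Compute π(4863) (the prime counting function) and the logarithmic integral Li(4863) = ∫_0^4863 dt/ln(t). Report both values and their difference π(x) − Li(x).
π(4863) = 651;  Li(4863) ≈ 668.17;  π(x) − Li(x) ≈ -17.17.

Direct count of primes ≤ 4863 gives π(4863) = 651. Numerical evaluation of the logarithmic integral gives Li(4863) ≈ 668.17. The difference π(x) − Li(x) ≈ -17.17 is typically negative for small/moderate x (Li(x) overestimates), though Littlewood's theorem shows this sign changes infinitely often.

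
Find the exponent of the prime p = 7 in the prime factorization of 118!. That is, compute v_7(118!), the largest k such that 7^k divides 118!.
v_7(118!) = 18

Legendre's formula: v_p(n!) = Σ_{k ≥ 1} ⌊n / p^k⌋. For p = 7, n = 118, the terms are:
  ⌊118/7^1⌋ = ⌊118/7⌋ = 16
  ⌊118/7^2⌋ = ⌊118/49⌋ = 2
(the next term ⌊118/7^3⌋ = 0, terminating the sum). Summing: v_7(118!) = 16 + 2 = 18.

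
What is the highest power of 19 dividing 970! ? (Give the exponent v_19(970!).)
v_19(970!) = 53

Legendre's formula: v_p(n!) = Σ_{k ≥ 1} ⌊n / p^k⌋. For p = 19, n = 970, the terms are:
  ⌊970/19^1⌋ = ⌊970/19⌋ = 51
  ⌊970/19^2⌋ = ⌊970/361⌋ = 2
(the next term ⌊970/19^3⌋ = 0, terminating the sum). Summing: v_19(970!) = 51 + 2 = 53.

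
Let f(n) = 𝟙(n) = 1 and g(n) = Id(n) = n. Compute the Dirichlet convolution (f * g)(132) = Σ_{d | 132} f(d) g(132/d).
(𝟙 * Id)(132) = 336

Divisors of 132: [1, 2, 3, 4, 6, 11, 12, 22, 33, 44, 66, 132]. For each d | 132:
  d = 1: 𝟙(1) · Id(132/1) = 1 · 132 = 132
  d = 2: 𝟙(2) · Id(132/2) = 1 · 66 = 66
  d = 3: 𝟙(3) · Id(132/3) = 1 · 44 = 44
  d = 4: 𝟙(4) · Id(132/4) = 1 · 33 = 33
  d = 6: 𝟙(6) · Id(132/6) = 1 · 22 = 22
  d = 11: 𝟙(11) · Id(132/11) = 1 · 12 = 12
  d = 12: 𝟙(12) · Id(132/12) = 1 · 11 = 11
  d = 22: 𝟙(22) · Id(132/22) = 1 · 6 = 6
  d = 33: 𝟙(33) · Id(132/33) = 1 · 4 = 4
  d = 44: 𝟙(44) · Id(132/44) = 1 · 3 = 3
  d = 66: 𝟙(66) · Id(132/66) = 1 · 2 = 2
  d = 132: 𝟙(132) · Id(132/132) = 1 · 1 = 1
Summing: (𝟙 * Id)(132) = 132 + 66 + 44 + 33 + 22 + 12 + 11 + 6 + 4 + 3 + 2 + 1 = 336.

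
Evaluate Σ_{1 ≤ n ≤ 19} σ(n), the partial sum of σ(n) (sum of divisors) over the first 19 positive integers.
Σ_{n ≤ 19} σ(n) = 297

Compute σ(n) for each 1 ≤ n ≤ 19: σ(1) = 1, σ(2) = 3, σ(3) = 4, σ(4) = 7, σ(5) = 6, σ(6) = 12, σ(7) = 8, σ(8) = 15, σ(9) = 13, σ(10) = 18, σ(11) = 12, σ(12) = 28, σ(13) = 14, σ(14) = 24, σ(15) = 24, σ(16) = 31, σ(17) = 18, σ(18) = 39, σ(19) = 20. Summing all 19 values: 297. (Average order: Σ_{n ≤ x} σ(n) ~ (π²/12) x². For x = 19, (π²/12)·19² ≈ 296.91.)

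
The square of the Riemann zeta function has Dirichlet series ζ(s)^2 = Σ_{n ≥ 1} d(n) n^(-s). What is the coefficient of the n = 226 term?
d(226) = 4

ζ(s)^2 = (Σ 1/m^s)(Σ 1/k^s). The coefficient of 1/n^s in the product is the number of ordered pairs (m, k) with mk = n, which equals d(n). For n = 226, divisors are [1, 2, 113, 226], so d(226) = 4.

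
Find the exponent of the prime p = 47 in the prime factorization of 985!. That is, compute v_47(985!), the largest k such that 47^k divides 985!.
v_47(985!) = 20

Legendre's formula: v_p(n!) = Σ_{k ≥ 1} ⌊n / p^k⌋. For p = 47, n = 985, the terms are:
  ⌊985/47^1⌋ = ⌊985/47⌋ = 20
(the next term ⌊985/47^2⌋ = 0, terminating the sum). Summing: v_47(985!) = 20 = 20.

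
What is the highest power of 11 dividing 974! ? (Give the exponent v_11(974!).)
v_11(974!) = 96

Legendre's formula: v_p(n!) = Σ_{k ≥ 1} ⌊n / p^k⌋. For p = 11, n = 974, the terms are:
  ⌊974/11^1⌋ = ⌊974/11⌋ = 88
  ⌊974/11^2⌋ = ⌊974/121⌋ = 8
(the next term ⌊974/11^3⌋ = 0, terminating the sum). Summing: v_11(974!) = 88 + 8 = 96.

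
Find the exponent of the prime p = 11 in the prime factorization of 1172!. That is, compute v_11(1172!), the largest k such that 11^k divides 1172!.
v_11(1172!) = 115

Legendre's formula: v_p(n!) = Σ_{k ≥ 1} ⌊n / p^k⌋. For p = 11, n = 1172, the terms are:
  ⌊1172/11^1⌋ = ⌊1172/11⌋ = 106
  ⌊1172/11^2⌋ = ⌊1172/121⌋ = 9
(the next term ⌊1172/11^3⌋ = 0, terminating the sum). Summing: v_11(1172!) = 106 + 9 = 115.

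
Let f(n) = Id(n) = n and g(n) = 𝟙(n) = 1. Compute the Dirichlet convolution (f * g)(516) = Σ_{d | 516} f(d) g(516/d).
(Id * 𝟙)(516) = 1232

Divisors of 516: [1, 2, 3, 4, 6, 12, 43, 86, 129, 172, 258, 516]. For each d | 516:
  d = 1: Id(1) · 𝟙(516/1) = 1 · 1 = 1
  d = 2: Id(2) · 𝟙(516/2) = 2 · 1 = 2
  d = 3: Id(3) · 𝟙(516/3) = 3 · 1 = 3
  d = 4: Id(4) · 𝟙(516/4) = 4 · 1 = 4
  d = 6: Id(6) · 𝟙(516/6) = 6 · 1 = 6
  d = 12: Id(12) · 𝟙(516/12) = 12 · 1 = 12
  d = 43: Id(43) · 𝟙(516/43) = 43 · 1 = 43
  d = 86: Id(86) · 𝟙(516/86) = 86 · 1 = 86
  d = 129: Id(129) · 𝟙(516/129) = 129 · 1 = 129
  d = 172: Id(172) · 𝟙(516/172) = 172 · 1 = 172
  d = 258: Id(258) · 𝟙(516/258) = 258 · 1 = 258
  d = 516: Id(516) · 𝟙(516/516) = 516 · 1 = 516
Summing: (Id * 𝟙)(516) = 1 + 2 + 3 + 4 + 6 + 12 + 43 + 86 + 129 + 172 + 258 + 516 = 1232.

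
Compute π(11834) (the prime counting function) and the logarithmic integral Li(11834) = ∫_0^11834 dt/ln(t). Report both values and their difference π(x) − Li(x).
π(11834) = 1420;  Li(11834) ≈ 1443.41;  π(x) − Li(x) ≈ -23.41.

Direct count of primes ≤ 11834 gives π(11834) = 1420. Numerical evaluation of the logarithmic integral gives Li(11834) ≈ 1443.41. The difference π(x) − Li(x) ≈ -23.41 is typically negative for small/moderate x (Li(x) overestimates), though Littlewood's theorem shows this sign changes infinitely often.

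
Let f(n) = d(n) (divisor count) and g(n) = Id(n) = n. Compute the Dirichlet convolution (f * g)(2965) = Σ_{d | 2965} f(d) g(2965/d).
(d * Id)(2965) = 4165

Divisors of 2965: [1, 5, 593, 2965]. For each d | 2965:
  d = 1: d(1) · Id(2965/1) = 1 · 2965 = 2965
  d = 5: d(5) · Id(2965/5) = 2 · 593 = 1186
  d = 593: d(593) · Id(2965/593) = 2 · 5 = 10
  d = 2965: d(2965) · Id(2965/2965) = 4 · 1 = 4
Summing: (d * Id)(2965) = 2965 + 1186 + 10 + 4 = 4165.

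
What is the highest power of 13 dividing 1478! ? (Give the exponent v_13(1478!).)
v_13(1478!) = 121

Legendre's formula: v_p(n!) = Σ_{k ≥ 1} ⌊n / p^k⌋. For p = 13, n = 1478, the terms are:
  ⌊1478/13^1⌋ = ⌊1478/13⌋ = 113
  ⌊1478/13^2⌋ = ⌊1478/169⌋ = 8
(the next term ⌊1478/13^3⌋ = 0, terminating the sum). Summing: v_13(1478!) = 113 + 8 = 121.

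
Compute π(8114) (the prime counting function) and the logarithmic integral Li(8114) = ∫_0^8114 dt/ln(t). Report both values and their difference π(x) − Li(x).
π(8114) = 1020;  Li(8114) ≈ 1039.09;  π(x) − Li(x) ≈ -19.09.

Direct count of primes ≤ 8114 gives π(8114) = 1020. Numerical evaluation of the logarithmic integral gives Li(8114) ≈ 1039.09. The difference π(x) − Li(x) ≈ -19.09 is typically negative for small/moderate x (Li(x) overestimates), though Littlewood's theorem shows this sign changes infinitely often.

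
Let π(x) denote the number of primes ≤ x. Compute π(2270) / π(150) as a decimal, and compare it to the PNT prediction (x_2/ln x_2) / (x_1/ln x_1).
π(2270)/π(150) = 337/35 ≈ 9.6286;  PNT prediction ≈ 9.8127.

π(150) = 35 and π(2270) = 337, so π(2270)/π(150) ≈ 9.6286. The PNT-predicted ratio is (2270/ln(2270)) / (150/ln(150)) ≈ 9.8127. The two agree to within a few percent, as expected.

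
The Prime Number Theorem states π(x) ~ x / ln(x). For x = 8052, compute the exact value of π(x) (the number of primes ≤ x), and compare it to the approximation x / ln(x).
π(8052) = 1011;  x/ln(x) ≈ 895.30;  relative error ≈ 11.44%.

Directly count primes up to 8052: π(8052) = 1011. The PNT approximation gives 8052/ln(8052) ≈ 8052/8.99368 ≈ 895.30. Relative error (π(x) − x/ln(x)) / π(x) ≈ 11.44%; the approximation is known to undercount slightly (Li(x) is a better estimate).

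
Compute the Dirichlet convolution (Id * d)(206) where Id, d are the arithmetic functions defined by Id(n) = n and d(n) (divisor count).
(Id * d)(206) = 420

Divisors of 206: [1, 2, 103, 206]. For each d | 206:
  d = 1: Id(1) · d(206/1) = 1 · 4 = 4
  d = 2: Id(2) · d(206/2) = 2 · 2 = 4
  d = 103: Id(103) · d(206/103) = 103 · 2 = 206
  d = 206: Id(206) · d(206/206) = 206 · 1 = 206
Summing: (Id * d)(206) = 4 + 4 + 206 + 206 = 420.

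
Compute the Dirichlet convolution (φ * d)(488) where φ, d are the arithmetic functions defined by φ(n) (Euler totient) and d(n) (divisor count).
(φ * d)(488) = 930

Divisors of 488: [1, 2, 4, 8, 61, 122, 244, 488]. For each d | 488:
  d = 1: φ(1) · d(488/1) = 1 · 8 = 8
  d = 2: φ(2) · d(488/2) = 1 · 6 = 6
  d = 4: φ(4) · d(488/4) = 2 · 4 = 8
  d = 8: φ(8) · d(488/8) = 4 · 2 = 8
  d = 61: φ(61) · d(488/61) = 60 · 4 = 240
  d = 122: φ(122) · d(488/122) = 60 · 3 = 180
  d = 244: φ(244) · d(488/244) = 120 · 2 = 240
  d = 488: φ(488) · d(488/488) = 240 · 1 = 240
Summing: (φ * d)(488) = 8 + 6 + 8 + 8 + 240 + 180 + 240 + 240 = 930.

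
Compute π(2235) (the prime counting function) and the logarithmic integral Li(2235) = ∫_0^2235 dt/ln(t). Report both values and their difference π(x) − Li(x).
π(2235) = 331;  Li(2235) ≈ 345.50;  π(x) − Li(x) ≈ -14.50.

Direct count of primes ≤ 2235 gives π(2235) = 331. Numerical evaluation of the logarithmic integral gives Li(2235) ≈ 345.50. The difference π(x) − Li(x) ≈ -14.50 is typically negative for small/moderate x (Li(x) overestimates), though Littlewood's theorem shows this sign changes infinitely often.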